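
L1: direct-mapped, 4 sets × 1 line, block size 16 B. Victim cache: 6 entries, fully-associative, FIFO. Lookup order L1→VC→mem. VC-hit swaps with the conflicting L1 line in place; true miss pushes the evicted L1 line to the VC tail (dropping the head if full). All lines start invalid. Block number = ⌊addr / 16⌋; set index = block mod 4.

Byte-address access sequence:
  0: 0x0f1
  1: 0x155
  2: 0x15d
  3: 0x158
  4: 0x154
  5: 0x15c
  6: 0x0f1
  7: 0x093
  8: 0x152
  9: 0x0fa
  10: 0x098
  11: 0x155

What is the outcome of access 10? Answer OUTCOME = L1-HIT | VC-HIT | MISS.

OUTCOME = VC-HIT

0: 0xf1 (blk 15, set 3) → MISS  vc=[]
1: 0x155 (blk 21, set 1) → MISS  vc=[]
2: 0x15d (blk 21, set 1) → L1-HIT  vc=[]
3: 0x158 (blk 21, set 1) → L1-HIT  vc=[]
4: 0x154 (blk 21, set 1) → L1-HIT  vc=[]
5: 0x15c (blk 21, set 1) → L1-HIT  vc=[]
6: 0xf1 (blk 15, set 3) → L1-HIT  vc=[]
7: 0x93 (blk 9, set 1) → MISS  vc=[21]
8: 0x152 (blk 21, set 1) → VC-HIT  vc=[9]
9: 0xfa (blk 15, set 3) → L1-HIT  vc=[9]
10: 0x98 (blk 9, set 1) → VC-HIT  vc=[21]
11: 0x155 (blk 21, set 1) → VC-HIT  vc=[9]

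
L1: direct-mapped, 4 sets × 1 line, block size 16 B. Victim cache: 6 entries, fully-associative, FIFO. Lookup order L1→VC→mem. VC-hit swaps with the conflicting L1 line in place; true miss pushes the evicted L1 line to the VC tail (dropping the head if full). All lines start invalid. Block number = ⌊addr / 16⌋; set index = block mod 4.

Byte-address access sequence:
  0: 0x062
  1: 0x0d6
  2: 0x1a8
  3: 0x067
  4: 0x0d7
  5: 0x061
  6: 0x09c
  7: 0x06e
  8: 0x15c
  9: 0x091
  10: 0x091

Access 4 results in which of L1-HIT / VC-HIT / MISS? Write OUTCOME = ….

  [0] addr=0x62 blk=6 s=2: MISS | VC []
  [1] addr=0xd6 blk=13 s=1: MISS | VC []
  [2] addr=0x1a8 blk=26 s=2: MISS | VC [6]
  [3] addr=0x67 blk=6 s=2: VC-HIT | VC [26]
  [4] addr=0xd7 blk=13 s=1: L1-HIT | VC [26]
  [5] addr=0x61 blk=6 s=2: L1-HIT | VC [26]
  [6] addr=0x9c blk=9 s=1: MISS | VC [26, 13]
  [7] addr=0x6e blk=6 s=2: L1-HIT | VC [26, 13]
  [8] addr=0x15c blk=21 s=1: MISS | VC [26, 13, 9]
  [9] addr=0x91 blk=9 s=1: VC-HIT | VC [26, 13, 21]
  [10] addr=0x91 blk=9 s=1: L1-HIT | VC [26, 13, 21]

OUTCOME = L1-HIT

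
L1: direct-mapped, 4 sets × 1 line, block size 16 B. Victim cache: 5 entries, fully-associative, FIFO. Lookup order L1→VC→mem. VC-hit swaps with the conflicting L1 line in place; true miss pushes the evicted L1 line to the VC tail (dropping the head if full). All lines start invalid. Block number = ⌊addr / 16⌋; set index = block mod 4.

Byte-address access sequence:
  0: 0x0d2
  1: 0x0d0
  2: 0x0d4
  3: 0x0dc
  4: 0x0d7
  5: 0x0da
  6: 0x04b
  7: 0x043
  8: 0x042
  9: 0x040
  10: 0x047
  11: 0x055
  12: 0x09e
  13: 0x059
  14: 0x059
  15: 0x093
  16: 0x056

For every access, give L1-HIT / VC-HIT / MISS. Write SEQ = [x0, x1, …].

SEQ = [MISS, L1-HIT, L1-HIT, L1-HIT, L1-HIT, L1-HIT, MISS, L1-HIT, L1-HIT, L1-HIT, L1-HIT, MISS, MISS, VC-HIT, L1-HIT, VC-HIT, VC-HIT]

0: 0xd2 (blk 13, set 1) → MISS  vc=[]
1: 0xd0 (blk 13, set 1) → L1-HIT  vc=[]
2: 0xd4 (blk 13, set 1) → L1-HIT  vc=[]
3: 0xdc (blk 13, set 1) → L1-HIT  vc=[]
4: 0xd7 (blk 13, set 1) → L1-HIT  vc=[]
5: 0xda (blk 13, set 1) → L1-HIT  vc=[]
6: 0x4b (blk 4, set 0) → MISS  vc=[]
7: 0x43 (blk 4, set 0) → L1-HIT  vc=[]
8: 0x42 (blk 4, set 0) → L1-HIT  vc=[]
9: 0x40 (blk 4, set 0) → L1-HIT  vc=[]
10: 0x47 (blk 4, set 0) → L1-HIT  vc=[]
11: 0x55 (blk 5, set 1) → MISS  vc=[13]
12: 0x9e (blk 9, set 1) → MISS  vc=[13, 5]
13: 0x59 (blk 5, set 1) → VC-HIT  vc=[13, 9]
14: 0x59 (blk 5, set 1) → L1-HIT  vc=[13, 9]
15: 0x93 (blk 9, set 1) → VC-HIT  vc=[13, 5]
16: 0x56 (blk 5, set 1) → VC-HIT  vc=[13, 9]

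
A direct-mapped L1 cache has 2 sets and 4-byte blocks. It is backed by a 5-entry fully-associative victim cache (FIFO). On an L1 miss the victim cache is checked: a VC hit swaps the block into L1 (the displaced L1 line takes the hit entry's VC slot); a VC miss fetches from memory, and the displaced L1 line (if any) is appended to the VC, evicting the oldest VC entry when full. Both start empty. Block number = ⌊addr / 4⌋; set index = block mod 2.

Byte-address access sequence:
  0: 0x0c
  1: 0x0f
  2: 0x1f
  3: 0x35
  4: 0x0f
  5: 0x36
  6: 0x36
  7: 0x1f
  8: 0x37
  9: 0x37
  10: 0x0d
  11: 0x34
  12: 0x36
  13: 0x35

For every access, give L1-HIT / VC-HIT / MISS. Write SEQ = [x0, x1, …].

SEQ = [MISS, L1-HIT, MISS, MISS, VC-HIT, VC-HIT, L1-HIT, VC-HIT, VC-HIT, L1-HIT, VC-HIT, VC-HIT, L1-HIT, L1-HIT]

  [0] addr=0xc blk=3 s=1: MISS | VC []
  [1] addr=0xf blk=3 s=1: L1-HIT | VC []
  [2] addr=0x1f blk=7 s=1: MISS | VC [3]
  [3] addr=0x35 blk=13 s=1: MISS | VC [3, 7]
  [4] addr=0xf blk=3 s=1: VC-HIT | VC [13, 7]
  [5] addr=0x36 blk=13 s=1: VC-HIT | VC [3, 7]
  [6] addr=0x36 blk=13 s=1: L1-HIT | VC [3, 7]
  [7] addr=0x1f blk=7 s=1: VC-HIT | VC [3, 13]
  [8] addr=0x37 blk=13 s=1: VC-HIT | VC [3, 7]
  [9] addr=0x37 blk=13 s=1: L1-HIT | VC [3, 7]
  [10] addr=0xd blk=3 s=1: VC-HIT | VC [13, 7]
  [11] addr=0x34 blk=13 s=1: VC-HIT | VC [3, 7]
  [12] addr=0x36 blk=13 s=1: L1-HIT | VC [3, 7]
  [13] addr=0x35 blk=13 s=1: L1-HIT | VC [3, 7]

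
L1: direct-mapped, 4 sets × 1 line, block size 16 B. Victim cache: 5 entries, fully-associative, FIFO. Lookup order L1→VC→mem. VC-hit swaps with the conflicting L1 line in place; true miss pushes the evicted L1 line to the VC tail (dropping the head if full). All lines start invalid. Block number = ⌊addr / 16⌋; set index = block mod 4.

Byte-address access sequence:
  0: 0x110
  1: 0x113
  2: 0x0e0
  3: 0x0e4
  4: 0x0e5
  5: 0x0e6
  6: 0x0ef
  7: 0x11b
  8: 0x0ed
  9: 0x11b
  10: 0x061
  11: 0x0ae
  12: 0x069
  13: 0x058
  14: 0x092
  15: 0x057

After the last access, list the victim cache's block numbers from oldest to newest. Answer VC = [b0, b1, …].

VC = [14, 10, 17, 9]

#0 0x110→b17/s1 MISS; vc=[]
#1 0x113→b17/s1 L1-HIT; vc=[]
#2 0xe0→b14/s2 MISS; vc=[]
#3 0xe4→b14/s2 L1-HIT; vc=[]
#4 0xe5→b14/s2 L1-HIT; vc=[]
#5 0xe6→b14/s2 L1-HIT; vc=[]
#6 0xef→b14/s2 L1-HIT; vc=[]
#7 0x11b→b17/s1 L1-HIT; vc=[]
#8 0xed→b14/s2 L1-HIT; vc=[]
#9 0x11b→b17/s1 L1-HIT; vc=[]
#10 0x61→b6/s2 MISS; vc=[14]
#11 0xae→b10/s2 MISS; vc=[14,6]
#12 0x69→b6/s2 VC-HIT; vc=[14,10]
#13 0x58→b5/s1 MISS; vc=[14,10,17]
#14 0x92→b9/s1 MISS; vc=[14,10,17,5]
#15 0x57→b5/s1 VC-HIT; vc=[14,10,17,9]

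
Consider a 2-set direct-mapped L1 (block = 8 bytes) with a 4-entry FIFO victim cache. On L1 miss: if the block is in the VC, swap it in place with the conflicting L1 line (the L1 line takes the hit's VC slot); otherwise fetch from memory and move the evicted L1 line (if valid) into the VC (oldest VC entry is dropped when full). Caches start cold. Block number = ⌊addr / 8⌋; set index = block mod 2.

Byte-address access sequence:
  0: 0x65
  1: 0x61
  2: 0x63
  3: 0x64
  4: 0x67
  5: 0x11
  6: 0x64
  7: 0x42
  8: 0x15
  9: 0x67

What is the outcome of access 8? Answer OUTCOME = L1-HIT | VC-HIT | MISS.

0: 0x65 (blk 12, set 0) → MISS  vc=[]
1: 0x61 (blk 12, set 0) → L1-HIT  vc=[]
2: 0x63 (blk 12, set 0) → L1-HIT  vc=[]
3: 0x64 (blk 12, set 0) → L1-HIT  vc=[]
4: 0x67 (blk 12, set 0) → L1-HIT  vc=[]
5: 0x11 (blk 2, set 0) → MISS  vc=[12]
6: 0x64 (blk 12, set 0) → VC-HIT  vc=[2]
7: 0x42 (blk 8, set 0) → MISS  vc=[2, 12]
8: 0x15 (blk 2, set 0) → VC-HIT  vc=[8, 12]
9: 0x67 (blk 12, set 0) → VC-HIT  vc=[8, 2]

OUTCOME = VC-HIT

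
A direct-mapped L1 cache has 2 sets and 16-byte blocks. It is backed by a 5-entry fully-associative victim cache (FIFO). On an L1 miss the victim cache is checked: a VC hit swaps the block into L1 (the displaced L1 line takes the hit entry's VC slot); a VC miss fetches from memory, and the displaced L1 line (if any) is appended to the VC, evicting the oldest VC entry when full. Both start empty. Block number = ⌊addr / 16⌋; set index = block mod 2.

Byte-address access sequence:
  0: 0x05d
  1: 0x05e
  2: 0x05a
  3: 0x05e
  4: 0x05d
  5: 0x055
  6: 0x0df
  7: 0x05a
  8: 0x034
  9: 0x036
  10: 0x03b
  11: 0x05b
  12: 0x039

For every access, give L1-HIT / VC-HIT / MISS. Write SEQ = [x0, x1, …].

SEQ = [MISS, L1-HIT, L1-HIT, L1-HIT, L1-HIT, L1-HIT, MISS, VC-HIT, MISS, L1-HIT, L1-HIT, VC-HIT, VC-HIT]

#0 0x5d→b5/s1 MISS; vc=[]
#1 0x5e→b5/s1 L1-HIT; vc=[]
#2 0x5a→b5/s1 L1-HIT; vc=[]
#3 0x5e→b5/s1 L1-HIT; vc=[]
#4 0x5d→b5/s1 L1-HIT; vc=[]
#5 0x55→b5/s1 L1-HIT; vc=[]
#6 0xdf→b13/s1 MISS; vc=[5]
#7 0x5a→b5/s1 VC-HIT; vc=[13]
#8 0x34→b3/s1 MISS; vc=[13,5]
#9 0x36→b3/s1 L1-HIT; vc=[13,5]
#10 0x3b→b3/s1 L1-HIT; vc=[13,5]
#11 0x5b→b5/s1 VC-HIT; vc=[13,3]
#12 0x39→b3/s1 VC-HIT; vc=[13,5]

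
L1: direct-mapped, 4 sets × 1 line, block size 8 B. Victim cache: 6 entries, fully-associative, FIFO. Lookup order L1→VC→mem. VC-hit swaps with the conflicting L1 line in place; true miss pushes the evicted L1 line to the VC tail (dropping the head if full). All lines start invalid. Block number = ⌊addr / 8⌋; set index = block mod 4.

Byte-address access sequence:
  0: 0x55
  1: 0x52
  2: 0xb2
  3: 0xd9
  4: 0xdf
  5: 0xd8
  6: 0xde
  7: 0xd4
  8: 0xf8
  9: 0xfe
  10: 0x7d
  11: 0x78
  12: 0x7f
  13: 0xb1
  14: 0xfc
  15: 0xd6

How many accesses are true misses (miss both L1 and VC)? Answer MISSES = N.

#0 0x55→b10/s2 MISS; vc=[]
#1 0x52→b10/s2 L1-HIT; vc=[]
#2 0xb2→b22/s2 MISS; vc=[10]
#3 0xd9→b27/s3 MISS; vc=[10]
#4 0xdf→b27/s3 L1-HIT; vc=[10]
#5 0xd8→b27/s3 L1-HIT; vc=[10]
#6 0xde→b27/s3 L1-HIT; vc=[10]
#7 0xd4→b26/s2 MISS; vc=[10,22]
#8 0xf8→b31/s3 MISS; vc=[10,22,27]
#9 0xfe→b31/s3 L1-HIT; vc=[10,22,27]
#10 0x7d→b15/s3 MISS; vc=[10,22,27,31]
#11 0x78→b15/s3 L1-HIT; vc=[10,22,27,31]
#12 0x7f→b15/s3 L1-HIT; vc=[10,22,27,31]
#13 0xb1→b22/s2 VC-HIT; vc=[10,26,27,31]
#14 0xfc→b31/s3 VC-HIT; vc=[10,26,27,15]
#15 0xd6→b26/s2 VC-HIT; vc=[10,22,27,15]

MISSES = 6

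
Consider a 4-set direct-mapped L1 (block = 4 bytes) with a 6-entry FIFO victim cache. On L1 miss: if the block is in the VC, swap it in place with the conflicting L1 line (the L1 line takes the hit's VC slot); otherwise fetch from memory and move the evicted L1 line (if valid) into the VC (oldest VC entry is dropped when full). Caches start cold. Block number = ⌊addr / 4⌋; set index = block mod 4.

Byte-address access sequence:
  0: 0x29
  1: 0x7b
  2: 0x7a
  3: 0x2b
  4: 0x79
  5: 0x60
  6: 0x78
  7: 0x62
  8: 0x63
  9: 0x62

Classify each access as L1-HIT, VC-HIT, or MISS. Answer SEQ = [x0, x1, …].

SEQ = [MISS, MISS, L1-HIT, VC-HIT, VC-HIT, MISS, L1-HIT, L1-HIT, L1-HIT, L1-HIT]

0: 0x29 (blk 10, set 2) → MISS  vc=[]
1: 0x7b (blk 30, set 2) → MISS  vc=[10]
2: 0x7a (blk 30, set 2) → L1-HIT  vc=[10]
3: 0x2b (blk 10, set 2) → VC-HIT  vc=[30]
4: 0x79 (blk 30, set 2) → VC-HIT  vc=[10]
5: 0x60 (blk 24, set 0) → MISS  vc=[10]
6: 0x78 (blk 30, set 2) → L1-HIT  vc=[10]
7: 0x62 (blk 24, set 0) → L1-HIT  vc=[10]
8: 0x63 (blk 24, set 0) → L1-HIT  vc=[10]
9: 0x62 (blk 24, set 0) → L1-HIT  vc=[10]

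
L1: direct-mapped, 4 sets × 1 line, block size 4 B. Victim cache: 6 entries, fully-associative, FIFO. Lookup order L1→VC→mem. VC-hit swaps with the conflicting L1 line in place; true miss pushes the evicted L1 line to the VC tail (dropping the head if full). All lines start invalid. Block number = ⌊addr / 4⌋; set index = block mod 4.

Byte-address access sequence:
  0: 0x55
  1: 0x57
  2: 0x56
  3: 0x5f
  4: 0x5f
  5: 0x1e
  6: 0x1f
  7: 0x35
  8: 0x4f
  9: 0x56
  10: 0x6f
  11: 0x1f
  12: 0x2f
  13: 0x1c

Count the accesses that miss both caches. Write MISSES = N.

MISSES = 7

  [0] addr=0x55 blk=21 s=1: MISS | VC []
  [1] addr=0x57 blk=21 s=1: L1-HIT | VC []
  [2] addr=0x56 blk=21 s=1: L1-HIT | VC []
  [3] addr=0x5f blk=23 s=3: MISS | VC []
  [4] addr=0x5f blk=23 s=3: L1-HIT | VC []
  [5] addr=0x1e blk=7 s=3: MISS | VC [23]
  [6] addr=0x1f blk=7 s=3: L1-HIT | VC [23]
  [7] addr=0x35 blk=13 s=1: MISS | VC [23, 21]
  [8] addr=0x4f blk=19 s=3: MISS | VC [23, 21, 7]
  [9] addr=0x56 blk=21 s=1: VC-HIT | VC [23, 13, 7]
  [10] addr=0x6f blk=27 s=3: MISS | VC [23, 13, 7, 19]
  [11] addr=0x1f blk=7 s=3: VC-HIT | VC [23, 13, 27, 19]
  [12] addr=0x2f blk=11 s=3: MISS | VC [23, 13, 27, 19, 7]
  [13] addr=0x1c blk=7 s=3: VC-HIT | VC [23, 13, 27, 19, 11]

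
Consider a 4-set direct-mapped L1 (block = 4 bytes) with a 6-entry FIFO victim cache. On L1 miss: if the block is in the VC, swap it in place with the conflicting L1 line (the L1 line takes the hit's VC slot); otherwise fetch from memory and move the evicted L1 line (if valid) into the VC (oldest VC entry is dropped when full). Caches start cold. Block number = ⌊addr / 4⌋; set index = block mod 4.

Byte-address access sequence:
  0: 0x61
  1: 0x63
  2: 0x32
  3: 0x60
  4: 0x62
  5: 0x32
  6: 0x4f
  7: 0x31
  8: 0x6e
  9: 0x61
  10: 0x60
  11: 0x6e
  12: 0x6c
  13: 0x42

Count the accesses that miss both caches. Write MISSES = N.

#0 0x61→b24/s0 MISS; vc=[]
#1 0x63→b24/s0 L1-HIT; vc=[]
#2 0x32→b12/s0 MISS; vc=[24]
#3 0x60→b24/s0 VC-HIT; vc=[12]
#4 0x62→b24/s0 L1-HIT; vc=[12]
#5 0x32→b12/s0 VC-HIT; vc=[24]
#6 0x4f→b19/s3 MISS; vc=[24]
#7 0x31→b12/s0 L1-HIT; vc=[24]
#8 0x6e→b27/s3 MISS; vc=[24,19]
#9 0x61→b24/s0 VC-HIT; vc=[12,19]
#10 0x60→b24/s0 L1-HIT; vc=[12,19]
#11 0x6e→b27/s3 L1-HIT; vc=[12,19]
#12 0x6c→b27/s3 L1-HIT; vc=[12,19]
#13 0x42→b16/s0 MISS; vc=[12,19,24]

MISSES = 5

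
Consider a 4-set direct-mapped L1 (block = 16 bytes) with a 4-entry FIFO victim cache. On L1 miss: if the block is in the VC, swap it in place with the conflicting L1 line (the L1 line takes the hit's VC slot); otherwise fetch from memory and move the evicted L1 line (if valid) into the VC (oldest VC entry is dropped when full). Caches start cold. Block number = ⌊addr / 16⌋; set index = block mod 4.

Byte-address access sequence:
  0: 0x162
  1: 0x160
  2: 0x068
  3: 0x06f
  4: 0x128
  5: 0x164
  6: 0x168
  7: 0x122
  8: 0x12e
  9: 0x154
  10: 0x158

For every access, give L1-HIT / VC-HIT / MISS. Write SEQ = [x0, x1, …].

  [0] addr=0x162 blk=22 s=2: MISS | VC []
  [1] addr=0x160 blk=22 s=2: L1-HIT | VC []
  [2] addr=0x68 blk=6 s=2: MISS | VC [22]
  [3] addr=0x6f blk=6 s=2: L1-HIT | VC [22]
  [4] addr=0x128 blk=18 s=2: MISS | VC [22, 6]
  [5] addr=0x164 blk=22 s=2: VC-HIT | VC [18, 6]
  [6] addr=0x168 blk=22 s=2: L1-HIT | VC [18, 6]
  [7] addr=0x122 blk=18 s=2: VC-HIT | VC [22, 6]
  [8] addr=0x12e blk=18 s=2: L1-HIT | VC [22, 6]
  [9] addr=0x154 blk=21 s=1: MISS | VC [22, 6]
  [10] addr=0x158 blk=21 s=1: L1-HIT | VC [22, 6]

SEQ = [MISS, L1-HIT, MISS, L1-HIT, MISS, VC-HIT, L1-HIT, VC-HIT, L1-HIT, MISS, L1-HIT]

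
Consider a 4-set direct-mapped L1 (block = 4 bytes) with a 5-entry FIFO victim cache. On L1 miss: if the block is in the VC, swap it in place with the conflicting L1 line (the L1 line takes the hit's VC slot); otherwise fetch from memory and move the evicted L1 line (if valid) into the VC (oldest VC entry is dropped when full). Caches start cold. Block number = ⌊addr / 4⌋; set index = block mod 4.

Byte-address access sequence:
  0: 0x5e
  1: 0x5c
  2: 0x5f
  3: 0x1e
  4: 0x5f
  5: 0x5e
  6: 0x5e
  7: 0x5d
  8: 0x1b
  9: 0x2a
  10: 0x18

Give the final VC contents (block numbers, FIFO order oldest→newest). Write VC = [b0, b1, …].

VC = [7, 10]

  [0] addr=0x5e blk=23 s=3: MISS | VC []
  [1] addr=0x5c blk=23 s=3: L1-HIT | VC []
  [2] addr=0x5f blk=23 s=3: L1-HIT | VC []
  [3] addr=0x1e blk=7 s=3: MISS | VC [23]
  [4] addr=0x5f blk=23 s=3: VC-HIT | VC [7]
  [5] addr=0x5e blk=23 s=3: L1-HIT | VC [7]
  [6] addr=0x5e blk=23 s=3: L1-HIT | VC [7]
  [7] addr=0x5d blk=23 s=3: L1-HIT | VC [7]
  [8] addr=0x1b blk=6 s=2: MISS | VC [7]
  [9] addr=0x2a blk=10 s=2: MISS | VC [7, 6]
  [10] addr=0x18 blk=6 s=2: VC-HIT | VC [7, 10]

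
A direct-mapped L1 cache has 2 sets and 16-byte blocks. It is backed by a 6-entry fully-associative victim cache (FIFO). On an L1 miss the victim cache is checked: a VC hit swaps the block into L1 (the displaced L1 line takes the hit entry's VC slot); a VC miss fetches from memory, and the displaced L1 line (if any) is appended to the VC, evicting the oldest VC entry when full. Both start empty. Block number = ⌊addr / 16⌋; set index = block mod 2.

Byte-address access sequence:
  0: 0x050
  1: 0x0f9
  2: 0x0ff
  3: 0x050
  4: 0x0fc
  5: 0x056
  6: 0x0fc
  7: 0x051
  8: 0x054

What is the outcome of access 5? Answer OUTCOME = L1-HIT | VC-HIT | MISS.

0: 0x50 (blk 5, set 1) → MISS  vc=[]
1: 0xf9 (blk 15, set 1) → MISS  vc=[5]
2: 0xff (blk 15, set 1) → L1-HIT  vc=[5]
3: 0x50 (blk 5, set 1) → VC-HIT  vc=[15]
4: 0xfc (blk 15, set 1) → VC-HIT  vc=[5]
5: 0x56 (blk 5, set 1) → VC-HIT  vc=[15]
6: 0xfc (blk 15, set 1) → VC-HIT  vc=[5]
7: 0x51 (blk 5, set 1) → VC-HIT  vc=[15]
8: 0x54 (blk 5, set 1) → L1-HIT  vc=[15]

OUTCOME = VC-HIT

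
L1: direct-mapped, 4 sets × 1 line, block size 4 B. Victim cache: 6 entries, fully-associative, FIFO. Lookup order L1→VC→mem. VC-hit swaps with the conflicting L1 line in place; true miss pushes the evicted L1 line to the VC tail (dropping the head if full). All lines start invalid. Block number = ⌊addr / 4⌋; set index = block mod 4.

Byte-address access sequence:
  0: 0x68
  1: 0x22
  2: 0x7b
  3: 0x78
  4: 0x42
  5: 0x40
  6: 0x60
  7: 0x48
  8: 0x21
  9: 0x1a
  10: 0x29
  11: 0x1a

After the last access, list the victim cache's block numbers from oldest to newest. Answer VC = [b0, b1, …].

0: 0x68 (blk 26, set 2) → MISS  vc=[]
1: 0x22 (blk 8, set 0) → MISS  vc=[]
2: 0x7b (blk 30, set 2) → MISS  vc=[26]
3: 0x78 (blk 30, set 2) → L1-HIT  vc=[26]
4: 0x42 (blk 16, set 0) → MISS  vc=[26, 8]
5: 0x40 (blk 16, set 0) → L1-HIT  vc=[26, 8]
6: 0x60 (blk 24, set 0) → MISS  vc=[26, 8, 16]
7: 0x48 (blk 18, set 2) → MISS  vc=[26, 8, 16, 30]
8: 0x21 (blk 8, set 0) → VC-HIT  vc=[26, 24, 16, 30]
9: 0x1a (blk 6, set 2) → MISS  vc=[26, 24, 16, 30, 18]
10: 0x29 (blk 10, set 2) → MISS  vc=[26, 24, 16, 30, 18, 6]
11: 0x1a (blk 6, set 2) → VC-HIT  vc=[26, 24, 16, 30, 18, 10]

VC = [26, 24, 16, 30, 18, 10]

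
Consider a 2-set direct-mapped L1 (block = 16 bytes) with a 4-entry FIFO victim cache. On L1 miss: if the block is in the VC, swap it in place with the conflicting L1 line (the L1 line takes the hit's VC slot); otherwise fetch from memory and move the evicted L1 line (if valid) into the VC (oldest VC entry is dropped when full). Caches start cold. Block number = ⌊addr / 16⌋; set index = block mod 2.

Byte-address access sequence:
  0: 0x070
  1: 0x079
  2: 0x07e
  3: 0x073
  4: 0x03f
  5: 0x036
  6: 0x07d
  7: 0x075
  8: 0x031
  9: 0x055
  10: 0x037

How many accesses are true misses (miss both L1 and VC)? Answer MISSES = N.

MISSES = 3

#0 0x70→b7/s1 MISS; vc=[]
#1 0x79→b7/s1 L1-HIT; vc=[]
#2 0x7e→b7/s1 L1-HIT; vc=[]
#3 0x73→b7/s1 L1-HIT; vc=[]
#4 0x3f→b3/s1 MISS; vc=[7]
#5 0x36→b3/s1 L1-HIT; vc=[7]
#6 0x7d→b7/s1 VC-HIT; vc=[3]
#7 0x75→b7/s1 L1-HIT; vc=[3]
#8 0x31→b3/s1 VC-HIT; vc=[7]
#9 0x55→b5/s1 MISS; vc=[7,3]
#10 0x37→b3/s1 VC-HIT; vc=[7,5]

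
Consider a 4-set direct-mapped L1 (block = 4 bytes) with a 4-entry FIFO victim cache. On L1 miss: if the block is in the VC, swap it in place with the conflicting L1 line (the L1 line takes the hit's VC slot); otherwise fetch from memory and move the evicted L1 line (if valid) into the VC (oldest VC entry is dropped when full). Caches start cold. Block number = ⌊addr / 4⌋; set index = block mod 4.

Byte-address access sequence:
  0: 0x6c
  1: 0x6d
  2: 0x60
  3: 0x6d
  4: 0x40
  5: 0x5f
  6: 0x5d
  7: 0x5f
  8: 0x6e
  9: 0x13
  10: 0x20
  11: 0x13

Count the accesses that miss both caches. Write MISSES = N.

#0 0x6c→b27/s3 MISS; vc=[]
#1 0x6d→b27/s3 L1-HIT; vc=[]
#2 0x60→b24/s0 MISS; vc=[]
#3 0x6d→b27/s3 L1-HIT; vc=[]
#4 0x40→b16/s0 MISS; vc=[24]
#5 0x5f→b23/s3 MISS; vc=[24,27]
#6 0x5d→b23/s3 L1-HIT; vc=[24,27]
#7 0x5f→b23/s3 L1-HIT; vc=[24,27]
#8 0x6e→b27/s3 VC-HIT; vc=[24,23]
#9 0x13→b4/s0 MISS; vc=[24,23,16]
#10 0x20→b8/s0 MISS; vc=[24,23,16,4]
#11 0x13→b4/s0 VC-HIT; vc=[24,23,16,8]

MISSES = 6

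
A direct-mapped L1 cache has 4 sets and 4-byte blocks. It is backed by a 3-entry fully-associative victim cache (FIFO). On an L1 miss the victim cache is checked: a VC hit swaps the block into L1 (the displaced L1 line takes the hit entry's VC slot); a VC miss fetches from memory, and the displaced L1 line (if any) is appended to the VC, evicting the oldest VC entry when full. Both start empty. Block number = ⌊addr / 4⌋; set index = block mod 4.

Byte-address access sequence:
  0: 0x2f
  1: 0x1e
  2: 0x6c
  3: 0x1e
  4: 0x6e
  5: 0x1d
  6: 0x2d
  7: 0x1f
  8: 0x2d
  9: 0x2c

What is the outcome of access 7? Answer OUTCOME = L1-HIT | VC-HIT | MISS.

0: 0x2f (blk 11, set 3) → MISS  vc=[]
1: 0x1e (blk 7, set 3) → MISS  vc=[11]
2: 0x6c (blk 27, set 3) → MISS  vc=[11, 7]
3: 0x1e (blk 7, set 3) → VC-HIT  vc=[11, 27]
4: 0x6e (blk 27, set 3) → VC-HIT  vc=[11, 7]
5: 0x1d (blk 7, set 3) → VC-HIT  vc=[11, 27]
6: 0x2d (blk 11, set 3) → VC-HIT  vc=[7, 27]
7: 0x1f (blk 7, set 3) → VC-HIT  vc=[11, 27]
8: 0x2d (blk 11, set 3) → VC-HIT  vc=[7, 27]
9: 0x2c (blk 11, set 3) → L1-HIT  vc=[7, 27]

OUTCOME = VC-HIT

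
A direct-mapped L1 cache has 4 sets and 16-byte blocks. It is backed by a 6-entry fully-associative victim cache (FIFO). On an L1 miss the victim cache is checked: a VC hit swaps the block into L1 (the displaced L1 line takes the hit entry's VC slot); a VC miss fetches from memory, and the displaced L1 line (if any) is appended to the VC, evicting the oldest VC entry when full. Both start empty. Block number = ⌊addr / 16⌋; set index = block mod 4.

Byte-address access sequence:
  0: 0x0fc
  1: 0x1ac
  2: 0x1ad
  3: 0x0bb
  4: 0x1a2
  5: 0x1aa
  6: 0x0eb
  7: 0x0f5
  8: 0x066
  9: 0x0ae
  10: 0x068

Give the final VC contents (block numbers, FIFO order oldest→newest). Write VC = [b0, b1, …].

VC = [11, 26, 14, 10]

  [0] addr=0xfc blk=15 s=3: MISS | VC []
  [1] addr=0x1ac blk=26 s=2: MISS | VC []
  [2] addr=0x1ad blk=26 s=2: L1-HIT | VC []
  [3] addr=0xbb blk=11 s=3: MISS | VC [15]
  [4] addr=0x1a2 blk=26 s=2: L1-HIT | VC [15]
  [5] addr=0x1aa blk=26 s=2: L1-HIT | VC [15]
  [6] addr=0xeb blk=14 s=2: MISS | VC [15, 26]
  [7] addr=0xf5 blk=15 s=3: VC-HIT | VC [11, 26]
  [8] addr=0x66 blk=6 s=2: MISS | VC [11, 26, 14]
  [9] addr=0xae blk=10 s=2: MISS | VC [11, 26, 14, 6]
  [10] addr=0x68 blk=6 s=2: VC-HIT | VC [11, 26, 14, 10]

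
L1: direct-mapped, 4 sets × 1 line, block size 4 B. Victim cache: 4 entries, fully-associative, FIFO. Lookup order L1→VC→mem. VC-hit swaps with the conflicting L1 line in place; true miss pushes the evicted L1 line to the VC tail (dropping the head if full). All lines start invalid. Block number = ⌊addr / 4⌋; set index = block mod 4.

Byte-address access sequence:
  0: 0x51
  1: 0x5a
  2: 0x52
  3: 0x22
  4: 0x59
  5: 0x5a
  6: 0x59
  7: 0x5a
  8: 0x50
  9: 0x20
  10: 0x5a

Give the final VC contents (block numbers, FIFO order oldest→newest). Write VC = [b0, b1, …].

VC = [20]

0: 0x51 (blk 20, set 0) → MISS  vc=[]
1: 0x5a (blk 22, set 2) → MISS  vc=[]
2: 0x52 (blk 20, set 0) → L1-HIT  vc=[]
3: 0x22 (blk 8, set 0) → MISS  vc=[20]
4: 0x59 (blk 22, set 2) → L1-HIT  vc=[20]
5: 0x5a (blk 22, set 2) → L1-HIT  vc=[20]
6: 0x59 (blk 22, set 2) → L1-HIT  vc=[20]
7: 0x5a (blk 22, set 2) → L1-HIT  vc=[20]
8: 0x50 (blk 20, set 0) → VC-HIT  vc=[8]
9: 0x20 (blk 8, set 0) → VC-HIT  vc=[20]
10: 0x5a (blk 22, set 2) → L1-HIT  vc=[20]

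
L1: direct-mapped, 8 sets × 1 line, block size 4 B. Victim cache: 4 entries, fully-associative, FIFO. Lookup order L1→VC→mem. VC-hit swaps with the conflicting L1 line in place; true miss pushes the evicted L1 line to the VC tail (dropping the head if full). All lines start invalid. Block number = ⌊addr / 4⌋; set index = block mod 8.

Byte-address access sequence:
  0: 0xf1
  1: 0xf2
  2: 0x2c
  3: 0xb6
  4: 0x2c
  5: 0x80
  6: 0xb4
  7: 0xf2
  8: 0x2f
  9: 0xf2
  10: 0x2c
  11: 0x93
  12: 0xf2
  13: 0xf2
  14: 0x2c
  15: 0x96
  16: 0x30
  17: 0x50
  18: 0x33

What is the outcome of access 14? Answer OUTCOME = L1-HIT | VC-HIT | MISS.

OUTCOME = L1-HIT

  [0] addr=0xf1 blk=60 s=4: MISS | VC []
  [1] addr=0xf2 blk=60 s=4: L1-HIT | VC []
  [2] addr=0x2c blk=11 s=3: MISS | VC []
  [3] addr=0xb6 blk=45 s=5: MISS | VC []
  [4] addr=0x2c blk=11 s=3: L1-HIT | VC []
  [5] addr=0x80 blk=32 s=0: MISS | VC []
  [6] addr=0xb4 blk=45 s=5: L1-HIT | VC []
  [7] addr=0xf2 blk=60 s=4: L1-HIT | VC []
  [8] addr=0x2f blk=11 s=3: L1-HIT | VC []
  [9] addr=0xf2 blk=60 s=4: L1-HIT | VC []
  [10] addr=0x2c blk=11 s=3: L1-HIT | VC []
  [11] addr=0x93 blk=36 s=4: MISS | VC [60]
  [12] addr=0xf2 blk=60 s=4: VC-HIT | VC [36]
  [13] addr=0xf2 blk=60 s=4: L1-HIT | VC [36]
  [14] addr=0x2c blk=11 s=3: L1-HIT | VC [36]
  [15] addr=0x96 blk=37 s=5: MISS | VC [36, 45]
  [16] addr=0x30 blk=12 s=4: MISS | VC [36, 45, 60]
  [17] addr=0x50 blk=20 s=4: MISS | VC [36, 45, 60, 12]
  [18] addr=0x33 blk=12 s=4: VC-HIT | VC [36, 45, 60, 20]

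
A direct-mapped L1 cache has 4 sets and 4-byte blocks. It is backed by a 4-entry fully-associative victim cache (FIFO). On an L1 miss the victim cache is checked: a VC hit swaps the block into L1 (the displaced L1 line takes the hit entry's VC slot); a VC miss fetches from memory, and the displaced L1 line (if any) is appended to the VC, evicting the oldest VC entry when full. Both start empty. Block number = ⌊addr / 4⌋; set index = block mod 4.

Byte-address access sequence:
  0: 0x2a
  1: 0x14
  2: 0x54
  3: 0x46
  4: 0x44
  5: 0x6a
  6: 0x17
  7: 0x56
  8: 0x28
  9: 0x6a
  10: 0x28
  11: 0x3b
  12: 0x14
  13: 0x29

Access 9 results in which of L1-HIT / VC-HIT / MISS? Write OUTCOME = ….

0: 0x2a (blk 10, set 2) → MISS  vc=[]
1: 0x14 (blk 5, set 1) → MISS  vc=[]
2: 0x54 (blk 21, set 1) → MISS  vc=[5]
3: 0x46 (blk 17, set 1) → MISS  vc=[5, 21]
4: 0x44 (blk 17, set 1) → L1-HIT  vc=[5, 21]
5: 0x6a (blk 26, set 2) → MISS  vc=[5, 21, 10]
6: 0x17 (blk 5, set 1) → VC-HIT  vc=[17, 21, 10]
7: 0x56 (blk 21, set 1) → VC-HIT  vc=[17, 5, 10]
8: 0x28 (blk 10, set 2) → VC-HIT  vc=[17, 5, 26]
9: 0x6a (blk 26, set 2) → VC-HIT  vc=[17, 5, 10]
10: 0x28 (blk 10, set 2) → VC-HIT  vc=[17, 5, 26]
11: 0x3b (blk 14, set 2) → MISS  vc=[17, 5, 26, 10]
12: 0x14 (blk 5, set 1) → VC-HIT  vc=[17, 21, 26, 10]
13: 0x29 (blk 10, set 2) → VC-HIT  vc=[17, 21, 26, 14]

OUTCOME = VC-HIT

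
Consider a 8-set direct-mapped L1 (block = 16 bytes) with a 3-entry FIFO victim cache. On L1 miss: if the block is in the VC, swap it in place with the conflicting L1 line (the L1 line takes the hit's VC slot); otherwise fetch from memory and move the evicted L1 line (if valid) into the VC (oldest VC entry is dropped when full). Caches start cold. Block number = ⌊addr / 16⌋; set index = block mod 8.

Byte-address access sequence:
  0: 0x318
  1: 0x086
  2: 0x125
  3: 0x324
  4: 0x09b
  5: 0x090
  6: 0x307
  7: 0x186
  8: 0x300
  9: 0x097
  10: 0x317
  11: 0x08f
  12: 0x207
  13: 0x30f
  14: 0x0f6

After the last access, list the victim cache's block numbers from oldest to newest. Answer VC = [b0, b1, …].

#0 0x318→b49/s1 MISS; vc=[]
#1 0x86→b8/s0 MISS; vc=[]
#2 0x125→b18/s2 MISS; vc=[]
#3 0x324→b50/s2 MISS; vc=[18]
#4 0x9b→b9/s1 MISS; vc=[18,49]
#5 0x90→b9/s1 L1-HIT; vc=[18,49]
#6 0x307→b48/s0 MISS; vc=[18,49,8]
#7 0x186→b24/s0 MISS; vc=[49,8,48]
#8 0x300→b48/s0 VC-HIT; vc=[49,8,24]
#9 0x97→b9/s1 L1-HIT; vc=[49,8,24]
#10 0x317→b49/s1 VC-HIT; vc=[9,8,24]
#11 0x8f→b8/s0 VC-HIT; vc=[9,48,24]
#12 0x207→b32/s0 MISS; vc=[48,24,8]
#13 0x30f→b48/s0 VC-HIT; vc=[32,24,8]
#14 0xf6→b15/s7 MISS; vc=[32,24,8]

VC = [32, 24, 8]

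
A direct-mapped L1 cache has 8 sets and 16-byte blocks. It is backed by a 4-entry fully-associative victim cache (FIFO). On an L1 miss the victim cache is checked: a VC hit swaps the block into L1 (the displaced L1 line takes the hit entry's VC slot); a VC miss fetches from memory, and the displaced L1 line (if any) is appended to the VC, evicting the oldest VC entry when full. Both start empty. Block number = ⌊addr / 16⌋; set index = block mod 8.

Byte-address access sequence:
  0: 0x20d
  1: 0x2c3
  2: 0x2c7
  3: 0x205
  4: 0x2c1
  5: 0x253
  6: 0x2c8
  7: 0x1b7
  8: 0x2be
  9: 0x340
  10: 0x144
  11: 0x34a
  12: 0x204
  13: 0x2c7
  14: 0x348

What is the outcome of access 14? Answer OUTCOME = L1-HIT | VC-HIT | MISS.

OUTCOME = VC-HIT

0: 0x20d (blk 32, set 0) → MISS  vc=[]
1: 0x2c3 (blk 44, set 4) → MISS  vc=[]
2: 0x2c7 (blk 44, set 4) → L1-HIT  vc=[]
3: 0x205 (blk 32, set 0) → L1-HIT  vc=[]
4: 0x2c1 (blk 44, set 4) → L1-HIT  vc=[]
5: 0x253 (blk 37, set 5) → MISS  vc=[]
6: 0x2c8 (blk 44, set 4) → L1-HIT  vc=[]
7: 0x1b7 (blk 27, set 3) → MISS  vc=[]
8: 0x2be (blk 43, set 3) → MISS  vc=[27]
9: 0x340 (blk 52, set 4) → MISS  vc=[27, 44]
10: 0x144 (blk 20, set 4) → MISS  vc=[27, 44, 52]
11: 0x34a (blk 52, set 4) → VC-HIT  vc=[27, 44, 20]
12: 0x204 (blk 32, set 0) → L1-HIT  vc=[27, 44, 20]
13: 0x2c7 (blk 44, set 4) → VC-HIT  vc=[27, 52, 20]
14: 0x348 (blk 52, set 4) → VC-HIT  vc=[27, 44, 20]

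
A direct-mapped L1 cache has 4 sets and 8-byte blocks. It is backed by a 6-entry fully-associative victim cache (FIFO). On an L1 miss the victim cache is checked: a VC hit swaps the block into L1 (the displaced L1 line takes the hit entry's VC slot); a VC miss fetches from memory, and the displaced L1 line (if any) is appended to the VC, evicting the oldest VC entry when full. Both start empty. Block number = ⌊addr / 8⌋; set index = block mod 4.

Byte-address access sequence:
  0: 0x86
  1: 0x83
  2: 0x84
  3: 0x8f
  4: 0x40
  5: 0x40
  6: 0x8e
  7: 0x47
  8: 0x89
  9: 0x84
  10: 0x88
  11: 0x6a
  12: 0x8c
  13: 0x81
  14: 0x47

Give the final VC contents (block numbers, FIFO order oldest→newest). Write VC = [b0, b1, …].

#0 0x86→b16/s0 MISS; vc=[]
#1 0x83→b16/s0 L1-HIT; vc=[]
#2 0x84→b16/s0 L1-HIT; vc=[]
#3 0x8f→b17/s1 MISS; vc=[]
#4 0x40→b8/s0 MISS; vc=[16]
#5 0x40→b8/s0 L1-HIT; vc=[16]
#6 0x8e→b17/s1 L1-HIT; vc=[16]
#7 0x47→b8/s0 L1-HIT; vc=[16]
#8 0x89→b17/s1 L1-HIT; vc=[16]
#9 0x84→b16/s0 VC-HIT; vc=[8]
#10 0x88→b17/s1 L1-HIT; vc=[8]
#11 0x6a→b13/s1 MISS; vc=[8,17]
#12 0x8c→b17/s1 VC-HIT; vc=[8,13]
#13 0x81→b16/s0 L1-HIT; vc=[8,13]
#14 0x47→b8/s0 VC-HIT; vc=[16,13]

VC = [16, 13]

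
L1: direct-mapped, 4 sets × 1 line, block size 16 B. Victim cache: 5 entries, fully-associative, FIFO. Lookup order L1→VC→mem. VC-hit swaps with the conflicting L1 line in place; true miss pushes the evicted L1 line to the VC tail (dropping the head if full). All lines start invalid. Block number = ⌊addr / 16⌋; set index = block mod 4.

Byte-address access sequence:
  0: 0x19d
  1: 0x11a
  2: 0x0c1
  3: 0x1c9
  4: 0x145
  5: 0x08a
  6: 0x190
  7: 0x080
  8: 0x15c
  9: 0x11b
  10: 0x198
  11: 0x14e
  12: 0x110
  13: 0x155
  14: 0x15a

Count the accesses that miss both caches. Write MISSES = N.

MISSES = 7

0: 0x19d (blk 25, set 1) → MISS  vc=[]
1: 0x11a (blk 17, set 1) → MISS  vc=[25]
2: 0xc1 (blk 12, set 0) → MISS  vc=[25]
3: 0x1c9 (blk 28, set 0) → MISS  vc=[25, 12]
4: 0x145 (blk 20, set 0) → MISS  vc=[25, 12, 28]
5: 0x8a (blk 8, set 0) → MISS  vc=[25, 12, 28, 20]
6: 0x190 (blk 25, set 1) → VC-HIT  vc=[17, 12, 28, 20]
7: 0x80 (blk 8, set 0) → L1-HIT  vc=[17, 12, 28, 20]
8: 0x15c (blk 21, set 1) → MISS  vc=[17, 12, 28, 20, 25]
9: 0x11b (blk 17, set 1) → VC-HIT  vc=[21, 12, 28, 20, 25]
10: 0x198 (blk 25, set 1) → VC-HIT  vc=[21, 12, 28, 20, 17]
11: 0x14e (blk 20, set 0) → VC-HIT  vc=[21, 12, 28, 8, 17]
12: 0x110 (blk 17, set 1) → VC-HIT  vc=[21, 12, 28, 8, 25]
13: 0x155 (blk 21, set 1) → VC-HIT  vc=[17, 12, 28, 8, 25]
14: 0x15a (blk 21, set 1) → L1-HIT  vc=[17, 12, 28, 8, 25]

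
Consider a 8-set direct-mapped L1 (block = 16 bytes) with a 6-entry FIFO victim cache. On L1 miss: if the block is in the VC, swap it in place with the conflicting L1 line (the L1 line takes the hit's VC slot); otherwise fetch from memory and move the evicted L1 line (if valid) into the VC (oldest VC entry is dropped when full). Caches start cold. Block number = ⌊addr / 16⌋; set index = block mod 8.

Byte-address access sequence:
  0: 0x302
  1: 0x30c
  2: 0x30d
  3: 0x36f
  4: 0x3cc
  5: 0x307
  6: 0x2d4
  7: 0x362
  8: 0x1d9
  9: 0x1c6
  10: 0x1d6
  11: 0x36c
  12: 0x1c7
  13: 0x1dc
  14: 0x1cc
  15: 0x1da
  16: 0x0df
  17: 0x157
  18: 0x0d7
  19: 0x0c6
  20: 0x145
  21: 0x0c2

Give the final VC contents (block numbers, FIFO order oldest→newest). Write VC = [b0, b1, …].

VC = [45, 60, 29, 21, 28, 20]

0: 0x302 (blk 48, set 0) → MISS  vc=[]
1: 0x30c (blk 48, set 0) → L1-HIT  vc=[]
2: 0x30d (blk 48, set 0) → L1-HIT  vc=[]
3: 0x36f (blk 54, set 6) → MISS  vc=[]
4: 0x3cc (blk 60, set 4) → MISS  vc=[]
5: 0x307 (blk 48, set 0) → L1-HIT  vc=[]
6: 0x2d4 (blk 45, set 5) → MISS  vc=[]
7: 0x362 (blk 54, set 6) → L1-HIT  vc=[]
8: 0x1d9 (blk 29, set 5) → MISS  vc=[45]
9: 0x1c6 (blk 28, set 4) → MISS  vc=[45, 60]
10: 0x1d6 (blk 29, set 5) → L1-HIT  vc=[45, 60]
11: 0x36c (blk 54, set 6) → L1-HIT  vc=[45, 60]
12: 0x1c7 (blk 28, set 4) → L1-HIT  vc=[45, 60]
13: 0x1dc (blk 29, set 5) → L1-HIT  vc=[45, 60]
14: 0x1cc (blk 28, set 4) → L1-HIT  vc=[45, 60]
15: 0x1da (blk 29, set 5) → L1-HIT  vc=[45, 60]
16: 0xdf (blk 13, set 5) → MISS  vc=[45, 60, 29]
17: 0x157 (blk 21, set 5) → MISS  vc=[45, 60, 29, 13]
18: 0xd7 (blk 13, set 5) → VC-HIT  vc=[45, 60, 29, 21]
19: 0xc6 (blk 12, set 4) → MISS  vc=[45, 60, 29, 21, 28]
20: 0x145 (blk 20, set 4) → MISS  vc=[45, 60, 29, 21, 28, 12]
21: 0xc2 (blk 12, set 4) → VC-HIT  vc=[45, 60, 29, 21, 28, 20]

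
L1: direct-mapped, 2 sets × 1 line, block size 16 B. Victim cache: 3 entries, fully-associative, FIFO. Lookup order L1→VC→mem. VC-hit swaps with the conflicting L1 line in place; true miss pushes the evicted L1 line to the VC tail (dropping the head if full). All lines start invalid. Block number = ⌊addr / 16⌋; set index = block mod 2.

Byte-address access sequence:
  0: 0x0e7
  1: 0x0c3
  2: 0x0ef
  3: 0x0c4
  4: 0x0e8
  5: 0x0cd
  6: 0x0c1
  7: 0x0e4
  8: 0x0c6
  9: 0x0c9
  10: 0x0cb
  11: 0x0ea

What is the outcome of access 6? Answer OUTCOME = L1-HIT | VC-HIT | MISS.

OUTCOME = L1-HIT

#0 0xe7→b14/s0 MISS; vc=[]
#1 0xc3→b12/s0 MISS; vc=[14]
#2 0xef→b14/s0 VC-HIT; vc=[12]
#3 0xc4→b12/s0 VC-HIT; vc=[14]
#4 0xe8→b14/s0 VC-HIT; vc=[12]
#5 0xcd→b12/s0 VC-HIT; vc=[14]
#6 0xc1→b12/s0 L1-HIT; vc=[14]
#7 0xe4→b14/s0 VC-HIT; vc=[12]
#8 0xc6→b12/s0 VC-HIT; vc=[14]
#9 0xc9→b12/s0 L1-HIT; vc=[14]
#10 0xcb→b12/s0 L1-HIT; vc=[14]
#11 0xea→b14/s0 VC-HIT; vc=[12]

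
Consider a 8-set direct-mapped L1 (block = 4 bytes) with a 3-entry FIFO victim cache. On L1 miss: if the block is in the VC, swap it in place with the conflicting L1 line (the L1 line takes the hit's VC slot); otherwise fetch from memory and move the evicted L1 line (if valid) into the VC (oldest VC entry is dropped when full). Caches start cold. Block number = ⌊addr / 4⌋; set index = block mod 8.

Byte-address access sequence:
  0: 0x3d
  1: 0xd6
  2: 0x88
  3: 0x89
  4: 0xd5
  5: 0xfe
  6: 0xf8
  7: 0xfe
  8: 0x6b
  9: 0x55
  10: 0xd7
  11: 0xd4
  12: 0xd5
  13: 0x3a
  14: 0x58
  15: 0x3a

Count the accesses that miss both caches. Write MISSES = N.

MISSES = 9

  [0] addr=0x3d blk=15 s=7: MISS | VC []
  [1] addr=0xd6 blk=53 s=5: MISS | VC []
  [2] addr=0x88 blk=34 s=2: MISS | VC []
  [3] addr=0x89 blk=34 s=2: L1-HIT | VC []
  [4] addr=0xd5 blk=53 s=5: L1-HIT | VC []
  [5] addr=0xfe blk=63 s=7: MISS | VC [15]
  [6] addr=0xf8 blk=62 s=6: MISS | VC [15]
  [7] addr=0xfe blk=63 s=7: L1-HIT | VC [15]
  [8] addr=0x6b blk=26 s=2: MISS | VC [15, 34]
  [9] addr=0x55 blk=21 s=5: MISS | VC [15, 34, 53]
  [10] addr=0xd7 blk=53 s=5: VC-HIT | VC [15, 34, 21]
  [11] addr=0xd4 blk=53 s=5: L1-HIT | VC [15, 34, 21]
  [12] addr=0xd5 blk=53 s=5: L1-HIT | VC [15, 34, 21]
  [13] addr=0x3a blk=14 s=6: MISS | VC [34, 21, 62]
  [14] addr=0x58 blk=22 s=6: MISS | VC [21, 62, 14]
  [15] addr=0x3a blk=14 s=6: VC-HIT | VC [21, 62, 22]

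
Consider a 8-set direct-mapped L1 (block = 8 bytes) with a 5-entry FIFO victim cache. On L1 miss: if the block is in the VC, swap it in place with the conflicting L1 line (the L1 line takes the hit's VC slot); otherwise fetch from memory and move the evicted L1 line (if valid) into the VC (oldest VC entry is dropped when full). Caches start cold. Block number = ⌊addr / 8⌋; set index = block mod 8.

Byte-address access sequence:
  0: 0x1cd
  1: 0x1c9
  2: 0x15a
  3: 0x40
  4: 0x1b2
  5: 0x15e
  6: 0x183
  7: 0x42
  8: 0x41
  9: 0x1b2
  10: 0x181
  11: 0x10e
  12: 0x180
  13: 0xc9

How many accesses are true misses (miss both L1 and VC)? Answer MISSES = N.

MISSES = 7

  [0] addr=0x1cd blk=57 s=1: MISS | VC []
  [1] addr=0x1c9 blk=57 s=1: L1-HIT | VC []
  [2] addr=0x15a blk=43 s=3: MISS | VC []
  [3] addr=0x40 blk=8 s=0: MISS | VC []
  [4] addr=0x1b2 blk=54 s=6: MISS | VC []
  [5] addr=0x15e blk=43 s=3: L1-HIT | VC []
  [6] addr=0x183 blk=48 s=0: MISS | VC [8]
  [7] addr=0x42 blk=8 s=0: VC-HIT | VC [48]
  [8] addr=0x41 blk=8 s=0: L1-HIT | VC [48]
  [9] addr=0x1b2 blk=54 s=6: L1-HIT | VC [48]
  [10] addr=0x181 blk=48 s=0: VC-HIT | VC [8]
  [11] addr=0x10e blk=33 s=1: MISS | VC [8, 57]
  [12] addr=0x180 blk=48 s=0: L1-HIT | VC [8, 57]
  [13] addr=0xc9 blk=25 s=1: MISS | VC [8, 57, 33]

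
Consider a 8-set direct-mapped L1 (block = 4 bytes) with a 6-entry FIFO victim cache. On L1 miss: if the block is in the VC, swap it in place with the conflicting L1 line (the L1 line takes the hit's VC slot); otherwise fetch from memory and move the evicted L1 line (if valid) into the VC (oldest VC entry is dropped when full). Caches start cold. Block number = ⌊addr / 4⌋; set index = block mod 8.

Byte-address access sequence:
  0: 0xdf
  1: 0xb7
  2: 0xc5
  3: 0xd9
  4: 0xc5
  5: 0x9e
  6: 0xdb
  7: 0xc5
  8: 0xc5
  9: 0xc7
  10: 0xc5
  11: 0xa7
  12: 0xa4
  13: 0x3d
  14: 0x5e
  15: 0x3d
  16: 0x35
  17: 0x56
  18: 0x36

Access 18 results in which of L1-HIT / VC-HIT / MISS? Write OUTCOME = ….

OUTCOME = VC-HIT

#0 0xdf→b55/s7 MISS; vc=[]
#1 0xb7→b45/s5 MISS; vc=[]
#2 0xc5→b49/s1 MISS; vc=[]
#3 0xd9→b54/s6 MISS; vc=[]
#4 0xc5→b49/s1 L1-HIT; vc=[]
#5 0x9e→b39/s7 MISS; vc=[55]
#6 0xdb→b54/s6 L1-HIT; vc=[55]
#7 0xc5→b49/s1 L1-HIT; vc=[55]
#8 0xc5→b49/s1 L1-HIT; vc=[55]
#9 0xc7→b49/s1 L1-HIT; vc=[55]
#10 0xc5→b49/s1 L1-HIT; vc=[55]
#11 0xa7→b41/s1 MISS; vc=[55,49]
#12 0xa4→b41/s1 L1-HIT; vc=[55,49]
#13 0x3d→b15/s7 MISS; vc=[55,49,39]
#14 0x5e→b23/s7 MISS; vc=[55,49,39,15]
#15 0x3d→b15/s7 VC-HIT; vc=[55,49,39,23]
#16 0x35→b13/s5 MISS; vc=[55,49,39,23,45]
#17 0x56→b21/s5 MISS; vc=[55,49,39,23,45,13]
#18 0x36→b13/s5 VC-HIT; vc=[55,49,39,23,45,21]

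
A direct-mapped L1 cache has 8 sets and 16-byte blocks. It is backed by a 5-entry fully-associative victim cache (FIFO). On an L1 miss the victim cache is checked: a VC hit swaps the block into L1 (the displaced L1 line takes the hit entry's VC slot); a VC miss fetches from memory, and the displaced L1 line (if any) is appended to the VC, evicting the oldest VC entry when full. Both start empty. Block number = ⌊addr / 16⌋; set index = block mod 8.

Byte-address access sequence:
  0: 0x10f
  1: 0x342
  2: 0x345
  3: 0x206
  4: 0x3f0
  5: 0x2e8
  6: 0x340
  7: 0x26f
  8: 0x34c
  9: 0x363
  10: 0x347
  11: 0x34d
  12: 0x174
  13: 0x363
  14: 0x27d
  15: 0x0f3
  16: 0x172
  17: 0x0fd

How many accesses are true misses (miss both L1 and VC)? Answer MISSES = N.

MISSES = 10

  [0] addr=0x10f blk=16 s=0: MISS | VC []
  [1] addr=0x342 blk=52 s=4: MISS | VC []
  [2] addr=0x345 blk=52 s=4: L1-HIT | VC []
  [3] addr=0x206 blk=32 s=0: MISS | VC [16]
  [4] addr=0x3f0 blk=63 s=7: MISS | VC [16]
  [5] addr=0x2e8 blk=46 s=6: MISS | VC [16]
  [6] addr=0x340 blk=52 s=4: L1-HIT | VC [16]
  [7] addr=0x26f blk=38 s=6: MISS | VC [16, 46]
  [8] addr=0x34c blk=52 s=4: L1-HIT | VC [16, 46]
  [9] addr=0x363 blk=54 s=6: MISS | VC [16, 46, 38]
  [10] addr=0x347 blk=52 s=4: L1-HIT | VC [16, 46, 38]
  [11] addr=0x34d blk=52 s=4: L1-HIT | VC [16, 46, 38]
  [12] addr=0x174 blk=23 s=7: MISS | VC [16, 46, 38, 63]
  [13] addr=0x363 blk=54 s=6: L1-HIT | VC [16, 46, 38, 63]
  [14] addr=0x27d blk=39 s=7: MISS | VC [16, 46, 38, 63, 23]
  [15] addr=0xf3 blk=15 s=7: MISS | VC [46, 38, 63, 23, 39]
  [16] addr=0x172 blk=23 s=7: VC-HIT | VC [46, 38, 63, 15, 39]
  [17] addr=0xfd blk=15 s=7: VC-HIT | VC [46, 38, 63, 23, 39]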